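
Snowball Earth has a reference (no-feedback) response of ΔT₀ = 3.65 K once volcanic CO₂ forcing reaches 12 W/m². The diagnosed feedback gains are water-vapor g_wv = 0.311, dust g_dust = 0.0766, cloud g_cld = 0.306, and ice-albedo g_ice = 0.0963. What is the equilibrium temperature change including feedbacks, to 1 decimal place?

Total gain g = 0.311 + 0.0766 + 0.306 + 0.0963 = 0.7899.
Amplification A = 1/(1 − 0.7899) = 4.76.
ΔT = 3.65 × 4.76 = 17.4 K.

17.4 K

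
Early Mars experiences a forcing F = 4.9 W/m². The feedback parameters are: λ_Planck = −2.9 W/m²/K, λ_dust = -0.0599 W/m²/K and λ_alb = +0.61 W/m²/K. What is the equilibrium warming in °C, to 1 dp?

2.1 °C

Net feedback parameter λ = (−2.9) + (-0.0599) + (+0.61) = -2.3499 W/m²/K.
ΔT = −F/λ = −4.9/(-2.3499) = 2.1 °C.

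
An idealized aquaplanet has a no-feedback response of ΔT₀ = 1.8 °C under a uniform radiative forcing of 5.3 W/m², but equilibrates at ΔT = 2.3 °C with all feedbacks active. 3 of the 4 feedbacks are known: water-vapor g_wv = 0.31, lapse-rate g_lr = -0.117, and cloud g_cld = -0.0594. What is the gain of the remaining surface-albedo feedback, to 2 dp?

0.08

Amplification A = ΔT/ΔT₀ = 2.3/1.8 = 1.278.
Total gain g = 1 − 1/A = 1 − 1/1.278 = 0.2175.
Known gains sum to 0.31 − 0.117 − 0.0594 = 0.1336.
g_alb = 0.2175 − 0.1336 = 0.08.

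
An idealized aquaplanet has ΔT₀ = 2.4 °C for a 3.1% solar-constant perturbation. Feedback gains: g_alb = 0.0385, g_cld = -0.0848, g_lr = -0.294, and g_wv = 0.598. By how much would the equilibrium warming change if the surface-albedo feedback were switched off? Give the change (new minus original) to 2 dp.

-0.16 °C

Original: g = 0.2577, ΔT = 2.4/(1−0.2577) = 3.2332 °C.
Without surface-albedo: g' = 0.2192, ΔT' = 2.4/(1−0.2192) = 3.0738 °C.
Change = 3.0738 − 3.2332 = -0.16 °C.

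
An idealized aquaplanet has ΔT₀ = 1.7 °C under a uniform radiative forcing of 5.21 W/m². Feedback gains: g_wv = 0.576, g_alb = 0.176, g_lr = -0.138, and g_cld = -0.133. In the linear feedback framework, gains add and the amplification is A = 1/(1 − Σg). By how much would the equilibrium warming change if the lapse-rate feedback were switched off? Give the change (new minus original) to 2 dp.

1.19 °C

Original: g = 0.481, ΔT = 1.7/(1−0.481) = 3.2755 °C.
Without lapse-rate: g' = 0.619, ΔT' = 1.7/(1−0.619) = 4.4619 °C.
Change = 4.4619 − 3.2755 = 1.19 °C.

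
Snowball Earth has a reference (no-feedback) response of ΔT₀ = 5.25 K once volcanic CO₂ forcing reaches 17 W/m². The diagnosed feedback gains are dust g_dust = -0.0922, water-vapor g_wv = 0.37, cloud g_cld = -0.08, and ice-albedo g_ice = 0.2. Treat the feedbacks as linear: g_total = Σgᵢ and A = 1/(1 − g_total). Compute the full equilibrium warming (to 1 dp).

Total gain g = -0.0922 + 0.37 − 0.08 + 0.2 = 0.3978.
Amplification A = 1/(1 − 0.3978) = 1.661.
ΔT = 5.25 × 1.661 = 8.7 K.

8.7 K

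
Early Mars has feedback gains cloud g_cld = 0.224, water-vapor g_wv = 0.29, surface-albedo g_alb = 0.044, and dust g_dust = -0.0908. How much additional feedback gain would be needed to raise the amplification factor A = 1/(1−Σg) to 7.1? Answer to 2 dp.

0.39

Current total gain = 0.4672.
Target gain for A = 7.1: g* = 1 − 1/7.1 = 0.8592.
Additional gain needed = 0.8592 − 0.4672 = 0.39.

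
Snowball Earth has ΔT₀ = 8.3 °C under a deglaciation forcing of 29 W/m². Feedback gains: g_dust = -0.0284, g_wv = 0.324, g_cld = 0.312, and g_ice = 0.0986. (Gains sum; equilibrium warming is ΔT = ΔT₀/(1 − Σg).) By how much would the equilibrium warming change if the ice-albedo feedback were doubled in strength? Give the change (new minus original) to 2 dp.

Original: g = 0.7062, ΔT = 8.3/(1−0.7062) = 28.2505 °C.
With doubled ice-albedo: g' = 0.8048, ΔT' = 8.3/(1−0.8048) = 42.5205 °C.
Change = 42.5205 − 28.2505 = 14.27 °C.

14.27 °C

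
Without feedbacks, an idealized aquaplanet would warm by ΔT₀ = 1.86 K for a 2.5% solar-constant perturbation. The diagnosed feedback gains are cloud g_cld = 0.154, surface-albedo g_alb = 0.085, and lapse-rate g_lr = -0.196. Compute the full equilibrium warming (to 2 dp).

1.94 K

Total gain g = 0.154 + 0.085 − 0.196 = 0.043.
Amplification A = 1/(1 − 0.043) = 1.045.
ΔT = 1.86 × 1.045 = 1.94 K.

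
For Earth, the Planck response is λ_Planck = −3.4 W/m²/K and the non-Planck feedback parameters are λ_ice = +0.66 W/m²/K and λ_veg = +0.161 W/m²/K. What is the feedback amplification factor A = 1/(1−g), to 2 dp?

1.32

Convert to gains: g_ice = 0.66/3.4 = 0.1941; g_veg = 0.161/3.4 = 0.04735.
Total gain g = 0.24145.
A = 1/(1 − 0.24145) = 1.32.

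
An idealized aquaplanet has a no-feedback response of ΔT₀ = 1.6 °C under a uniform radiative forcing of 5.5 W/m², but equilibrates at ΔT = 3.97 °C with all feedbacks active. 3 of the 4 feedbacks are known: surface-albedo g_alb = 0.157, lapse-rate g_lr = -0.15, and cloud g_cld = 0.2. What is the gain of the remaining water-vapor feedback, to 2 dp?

Amplification A = ΔT/ΔT₀ = 3.97/1.6 = 2.481.
Total gain g = 1 − 1/A = 1 − 1/2.481 = 0.5969.
Known gains sum to 0.157 − 0.15 + 0.2 = 0.207.
g_wv = 0.5969 − 0.207 = 0.39.

0.39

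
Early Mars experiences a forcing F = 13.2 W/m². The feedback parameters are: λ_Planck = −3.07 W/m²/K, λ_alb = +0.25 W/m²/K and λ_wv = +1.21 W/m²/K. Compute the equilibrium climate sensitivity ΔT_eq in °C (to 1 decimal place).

8.2 °C

Net feedback parameter λ = (−3.07) + (+0.25) + (+1.21) = -1.61 W/m²/K.
ΔT = −F/λ = −13.2/(-1.61) = 8.2 °C.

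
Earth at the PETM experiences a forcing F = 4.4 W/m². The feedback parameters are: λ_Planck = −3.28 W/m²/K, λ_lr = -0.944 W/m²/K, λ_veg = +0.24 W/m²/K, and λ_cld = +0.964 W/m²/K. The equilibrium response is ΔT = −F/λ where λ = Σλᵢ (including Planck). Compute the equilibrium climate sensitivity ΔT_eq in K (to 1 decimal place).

Net feedback parameter λ = (−3.28) + (-0.944) + (+0.24) + (+0.964) = -3.02 W/m²/K.
ΔT = −F/λ = −4.4/(-3.02) = 1.5 K.

1.5 K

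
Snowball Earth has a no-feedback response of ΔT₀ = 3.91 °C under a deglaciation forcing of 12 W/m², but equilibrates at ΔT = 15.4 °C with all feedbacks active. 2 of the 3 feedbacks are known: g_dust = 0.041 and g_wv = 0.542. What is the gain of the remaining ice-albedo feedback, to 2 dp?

Amplification A = ΔT/ΔT₀ = 15.4/3.91 = 3.939.
Total gain g = 1 − 1/A = 1 − 1/3.939 = 0.7461.
Known gains sum to 0.041 + 0.542 = 0.583.
g_ice = 0.7461 − 0.583 = 0.16.

0.16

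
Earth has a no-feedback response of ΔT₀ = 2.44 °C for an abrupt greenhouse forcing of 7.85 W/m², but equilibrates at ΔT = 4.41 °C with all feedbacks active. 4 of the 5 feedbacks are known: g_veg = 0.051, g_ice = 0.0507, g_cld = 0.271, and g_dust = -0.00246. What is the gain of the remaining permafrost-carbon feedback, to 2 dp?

Amplification A = ΔT/ΔT₀ = 4.41/2.44 = 1.807.
Total gain g = 1 − 1/A = 1 − 1/1.807 = 0.4466.
Known gains sum to 0.051 + 0.0507 + 0.271 − 0.00246 = 0.37024.
g_pf = 0.4466 − 0.37024 = 0.08.

0.08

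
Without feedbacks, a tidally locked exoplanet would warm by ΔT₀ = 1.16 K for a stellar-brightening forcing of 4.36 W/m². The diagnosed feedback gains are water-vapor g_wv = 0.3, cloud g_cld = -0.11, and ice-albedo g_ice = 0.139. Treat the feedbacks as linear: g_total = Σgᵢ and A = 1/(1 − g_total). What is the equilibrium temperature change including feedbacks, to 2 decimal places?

1.73 K

Total gain g = 0.3 − 0.11 + 0.139 = 0.329.
Amplification A = 1/(1 − 0.329) = 1.49.
ΔT = 1.16 × 1.49 = 1.73 K.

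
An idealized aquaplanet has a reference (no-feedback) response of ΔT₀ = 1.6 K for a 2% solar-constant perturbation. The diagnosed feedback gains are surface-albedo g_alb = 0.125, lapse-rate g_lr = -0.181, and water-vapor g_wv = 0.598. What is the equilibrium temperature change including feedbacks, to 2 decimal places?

3.49 K

Total gain g = 0.125 − 0.181 + 0.598 = 0.542.
Amplification A = 1/(1 − 0.542) = 2.183.
ΔT = 1.6 × 2.183 = 3.49 K.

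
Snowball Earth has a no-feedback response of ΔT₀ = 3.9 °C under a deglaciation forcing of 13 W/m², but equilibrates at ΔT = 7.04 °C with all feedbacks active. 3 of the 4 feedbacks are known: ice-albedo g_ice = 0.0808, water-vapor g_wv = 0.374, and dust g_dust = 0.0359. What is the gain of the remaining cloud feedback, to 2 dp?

-0.04

Amplification A = ΔT/ΔT₀ = 7.04/3.9 = 1.805.
Total gain g = 1 − 1/A = 1 − 1/1.805 = 0.446.
Known gains sum to 0.0808 + 0.374 + 0.0359 = 0.4907.
g_cld = 0.446 − 0.4907 = -0.04.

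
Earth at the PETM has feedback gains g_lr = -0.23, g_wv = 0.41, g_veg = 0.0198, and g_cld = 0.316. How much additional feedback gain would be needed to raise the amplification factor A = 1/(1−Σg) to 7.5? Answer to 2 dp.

Current total gain = 0.5158.
Target gain for A = 7.5: g* = 1 − 1/7.5 = 0.8667.
Additional gain needed = 0.8667 − 0.5158 = 0.35.

0.35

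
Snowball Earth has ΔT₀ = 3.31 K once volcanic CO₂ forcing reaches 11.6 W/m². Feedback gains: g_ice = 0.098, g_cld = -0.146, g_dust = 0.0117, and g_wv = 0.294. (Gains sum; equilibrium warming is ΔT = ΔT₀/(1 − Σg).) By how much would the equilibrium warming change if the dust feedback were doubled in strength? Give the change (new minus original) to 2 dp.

0.07 K

Original: g = 0.2577, ΔT = 3.31/(1−0.2577) = 4.4591 K.
With doubled dust: g' = 0.2694, ΔT' = 3.31/(1−0.2694) = 4.5305 K.
Change = 4.5305 − 4.4591 = 0.07 K.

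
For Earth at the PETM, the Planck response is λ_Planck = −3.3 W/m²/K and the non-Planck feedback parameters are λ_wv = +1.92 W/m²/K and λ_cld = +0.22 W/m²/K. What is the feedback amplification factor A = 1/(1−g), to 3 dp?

Convert to gains: g_wv = 1.92/3.3 = 0.5818; g_cld = 0.22/3.3 = 0.06667.
Total gain g = 0.64847.
A = 1/(1 − 0.64847) = 2.845.

2.845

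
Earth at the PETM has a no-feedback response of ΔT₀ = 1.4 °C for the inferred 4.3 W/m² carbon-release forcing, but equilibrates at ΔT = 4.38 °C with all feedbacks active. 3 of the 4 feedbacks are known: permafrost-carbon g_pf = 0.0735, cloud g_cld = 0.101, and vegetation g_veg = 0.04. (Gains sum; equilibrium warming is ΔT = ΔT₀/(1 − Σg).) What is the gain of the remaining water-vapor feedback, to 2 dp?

0.47

Amplification A = ΔT/ΔT₀ = 4.38/1.4 = 3.129.
Total gain g = 1 − 1/A = 1 − 1/3.129 = 0.6804.
Known gains sum to 0.0735 + 0.101 + 0.04 = 0.2145.
g_wv = 0.6804 − 0.2145 = 0.47.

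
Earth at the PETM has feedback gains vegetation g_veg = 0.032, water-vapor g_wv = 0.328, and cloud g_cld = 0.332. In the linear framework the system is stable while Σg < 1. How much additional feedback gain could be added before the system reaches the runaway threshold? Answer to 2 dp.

0.31

Current total gain = 0.032 + 0.328 + 0.332 = 0.692.
Margin to runaway = 1 − 0.692 = 0.31.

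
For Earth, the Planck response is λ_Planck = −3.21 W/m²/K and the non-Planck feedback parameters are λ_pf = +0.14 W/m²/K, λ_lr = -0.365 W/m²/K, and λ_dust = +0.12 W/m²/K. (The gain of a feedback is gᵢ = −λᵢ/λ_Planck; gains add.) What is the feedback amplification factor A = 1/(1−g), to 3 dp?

0.968

Convert to gains: g_pf = 0.14/3.21 = 0.04361; g_lr = -0.365/3.21 = -0.1137; g_dust = 0.12/3.21 = 0.03738.
Total gain g = -0.03271.
A = 1/(1 + 0.03271) = 0.968.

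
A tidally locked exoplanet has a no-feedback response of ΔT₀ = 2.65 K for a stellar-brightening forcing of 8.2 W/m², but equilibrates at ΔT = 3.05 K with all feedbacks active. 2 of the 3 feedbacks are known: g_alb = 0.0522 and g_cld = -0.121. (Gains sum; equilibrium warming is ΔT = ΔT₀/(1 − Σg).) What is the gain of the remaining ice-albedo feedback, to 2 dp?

Amplification A = ΔT/ΔT₀ = 3.05/2.65 = 1.151.
Total gain g = 1 − 1/A = 1 − 1/1.151 = 0.1312.
Known gains sum to 0.0522 − 0.121 = -0.0688.
g_ice = 0.1312 + 0.0688 = 0.20.

0.20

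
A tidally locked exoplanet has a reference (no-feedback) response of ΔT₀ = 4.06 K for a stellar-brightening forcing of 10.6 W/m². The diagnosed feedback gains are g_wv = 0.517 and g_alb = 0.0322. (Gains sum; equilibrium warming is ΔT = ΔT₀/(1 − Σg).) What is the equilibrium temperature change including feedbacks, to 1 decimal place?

Total gain g = 0.517 + 0.0322 = 0.5492.
Amplification A = 1/(1 − 0.5492) = 2.218.
ΔT = 4.06 × 2.218 = 9.0 K.

9.0 K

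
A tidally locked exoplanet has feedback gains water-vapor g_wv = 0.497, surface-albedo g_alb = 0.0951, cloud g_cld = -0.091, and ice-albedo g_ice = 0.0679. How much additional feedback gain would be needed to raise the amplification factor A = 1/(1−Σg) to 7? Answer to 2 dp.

Current total gain = 0.569.
Target gain for A = 7: g* = 1 − 1/7 = 0.8571.
Additional gain needed = 0.8571 − 0.569 = 0.29.

0.29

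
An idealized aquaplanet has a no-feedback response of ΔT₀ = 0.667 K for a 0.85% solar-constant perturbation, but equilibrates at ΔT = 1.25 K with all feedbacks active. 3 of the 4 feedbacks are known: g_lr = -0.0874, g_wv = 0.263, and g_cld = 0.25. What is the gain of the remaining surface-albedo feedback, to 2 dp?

0.04

Amplification A = ΔT/ΔT₀ = 1.25/0.667 = 1.874.
Total gain g = 1 − 1/A = 1 − 1/1.874 = 0.4664.
Known gains sum to -0.0874 + 0.263 + 0.25 = 0.4256.
g_alb = 0.4664 − 0.4256 = 0.04.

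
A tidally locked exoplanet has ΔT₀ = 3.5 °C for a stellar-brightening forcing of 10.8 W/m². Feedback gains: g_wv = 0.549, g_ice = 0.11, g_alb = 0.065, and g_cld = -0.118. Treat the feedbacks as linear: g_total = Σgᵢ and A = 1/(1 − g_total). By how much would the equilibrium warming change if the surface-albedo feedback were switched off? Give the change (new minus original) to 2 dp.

-1.26 °C

Original: g = 0.606, ΔT = 3.5/(1−0.606) = 8.8832 °C.
Without surface-albedo: g' = 0.541, ΔT' = 3.5/(1−0.541) = 7.6253 °C.
Change = 7.6253 − 8.8832 = -1.26 °C.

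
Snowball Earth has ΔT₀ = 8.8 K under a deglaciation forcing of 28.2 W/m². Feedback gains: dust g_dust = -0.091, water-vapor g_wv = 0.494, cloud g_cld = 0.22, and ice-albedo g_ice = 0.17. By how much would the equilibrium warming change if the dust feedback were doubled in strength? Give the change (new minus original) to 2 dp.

Original: g = 0.793, ΔT = 8.8/(1−0.793) = 42.5121 K.
With doubled dust: g' = 0.702, ΔT' = 8.8/(1−0.702) = 29.5302 K.
Change = 29.5302 − 42.5121 = -12.98 K.

-12.98 K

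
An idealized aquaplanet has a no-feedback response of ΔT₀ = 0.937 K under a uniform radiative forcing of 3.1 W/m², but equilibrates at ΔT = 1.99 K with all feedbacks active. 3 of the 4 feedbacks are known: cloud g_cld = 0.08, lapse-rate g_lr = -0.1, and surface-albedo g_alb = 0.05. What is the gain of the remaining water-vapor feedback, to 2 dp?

Amplification A = ΔT/ΔT₀ = 1.99/0.937 = 2.124.
Total gain g = 1 − 1/A = 1 − 1/2.124 = 0.5292.
Known gains sum to 0.08 − 0.1 + 0.05 = 0.03.
g_wv = 0.5292 − 0.03 = 0.50.

0.50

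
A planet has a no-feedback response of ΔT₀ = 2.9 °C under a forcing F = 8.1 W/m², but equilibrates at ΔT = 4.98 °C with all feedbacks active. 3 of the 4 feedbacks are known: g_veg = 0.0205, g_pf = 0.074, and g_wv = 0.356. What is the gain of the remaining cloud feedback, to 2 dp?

-0.03

Amplification A = ΔT/ΔT₀ = 4.98/2.9 = 1.717.
Total gain g = 1 − 1/A = 1 − 1/1.717 = 0.4176.
Known gains sum to 0.0205 + 0.074 + 0.356 = 0.4505.
g_cld = 0.4176 − 0.4505 = -0.03.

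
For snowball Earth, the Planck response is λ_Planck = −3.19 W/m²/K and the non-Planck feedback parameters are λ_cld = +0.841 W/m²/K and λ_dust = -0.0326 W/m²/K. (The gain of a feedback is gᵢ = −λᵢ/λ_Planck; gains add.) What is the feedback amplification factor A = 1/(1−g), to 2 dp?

Convert to gains: g_cld = 0.841/3.19 = 0.2636; g_dust = -0.0326/3.19 = -0.01022.
Total gain g = 0.25338.
A = 1/(1 − 0.25338) = 1.34.

1.34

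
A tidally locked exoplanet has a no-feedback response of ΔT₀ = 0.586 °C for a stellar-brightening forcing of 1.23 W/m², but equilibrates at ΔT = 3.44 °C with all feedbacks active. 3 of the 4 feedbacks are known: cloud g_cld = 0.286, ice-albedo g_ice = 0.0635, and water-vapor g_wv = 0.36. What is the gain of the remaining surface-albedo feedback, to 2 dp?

0.12

Amplification A = ΔT/ΔT₀ = 3.44/0.586 = 5.87.
Total gain g = 1 − 1/A = 1 − 1/5.87 = 0.8296.
Known gains sum to 0.286 + 0.0635 + 0.36 = 0.7095.
g_alb = 0.8296 − 0.7095 = 0.12.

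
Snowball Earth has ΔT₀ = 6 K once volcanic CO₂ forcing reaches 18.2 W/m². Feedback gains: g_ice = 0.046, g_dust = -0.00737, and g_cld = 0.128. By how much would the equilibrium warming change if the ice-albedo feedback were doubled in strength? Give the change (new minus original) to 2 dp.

0.42 K

Original: g = 0.16663, ΔT = 6/(1−0.16663) = 7.1997 K.
With doubled ice-albedo: g' = 0.21263, ΔT' = 6/(1−0.21263) = 7.6203 K.
Change = 7.6203 − 7.1997 = 0.42 K.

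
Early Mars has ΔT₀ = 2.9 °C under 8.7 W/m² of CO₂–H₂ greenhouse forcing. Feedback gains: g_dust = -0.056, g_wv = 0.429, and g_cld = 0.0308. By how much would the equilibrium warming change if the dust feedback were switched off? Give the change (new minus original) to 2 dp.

Original: g = 0.4038, ΔT = 2.9/(1−0.4038) = 4.8641 °C.
Without dust: g' = 0.4598, ΔT' = 2.9/(1−0.4598) = 5.3684 °C.
Change = 5.3684 − 4.8641 = 0.50 °C.

0.50 °C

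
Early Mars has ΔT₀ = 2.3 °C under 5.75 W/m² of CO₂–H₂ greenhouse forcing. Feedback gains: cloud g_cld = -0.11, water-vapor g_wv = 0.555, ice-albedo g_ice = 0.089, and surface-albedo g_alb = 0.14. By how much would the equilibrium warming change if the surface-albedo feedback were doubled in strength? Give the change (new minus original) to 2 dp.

5.31 °C

Original: g = 0.674, ΔT = 2.3/(1−0.674) = 7.0552 °C.
With doubled surface-albedo: g' = 0.814, ΔT' = 2.3/(1−0.814) = 12.3656 °C.
Change = 12.3656 − 7.0552 = 5.31 °C.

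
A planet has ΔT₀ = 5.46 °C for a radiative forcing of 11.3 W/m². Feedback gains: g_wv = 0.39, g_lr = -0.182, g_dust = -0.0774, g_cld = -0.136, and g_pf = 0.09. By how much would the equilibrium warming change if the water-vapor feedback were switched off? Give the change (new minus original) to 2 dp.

-1.78 °C

Original: g = 0.0846, ΔT = 5.46/(1−0.0846) = 5.9646 °C.
Without water-vapor: g' = -0.3054, ΔT' = 5.46/(1+0.3054) = 4.1826 °C.
Change = 4.1826 − 5.9646 = -1.78 °C.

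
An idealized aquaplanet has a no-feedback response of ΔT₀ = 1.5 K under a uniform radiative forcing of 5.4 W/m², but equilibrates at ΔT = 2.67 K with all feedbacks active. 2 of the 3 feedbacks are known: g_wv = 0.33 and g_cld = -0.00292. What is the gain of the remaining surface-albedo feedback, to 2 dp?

Amplification A = ΔT/ΔT₀ = 2.67/1.5 = 1.78.
Total gain g = 1 − 1/A = 1 − 1/1.78 = 0.4382.
Known gains sum to 0.33 − 0.00292 = 0.32708.
g_alb = 0.4382 − 0.32708 = 0.11.

0.11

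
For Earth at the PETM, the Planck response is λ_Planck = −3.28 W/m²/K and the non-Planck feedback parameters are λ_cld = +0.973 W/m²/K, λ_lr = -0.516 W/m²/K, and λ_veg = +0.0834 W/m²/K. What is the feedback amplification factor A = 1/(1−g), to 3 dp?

Convert to gains: g_cld = 0.973/3.28 = 0.2966; g_lr = -0.516/3.28 = -0.1573; g_veg = 0.0834/3.28 = 0.02543.
Total gain g = 0.16473.
A = 1/(1 − 0.16473) = 1.197.

1.197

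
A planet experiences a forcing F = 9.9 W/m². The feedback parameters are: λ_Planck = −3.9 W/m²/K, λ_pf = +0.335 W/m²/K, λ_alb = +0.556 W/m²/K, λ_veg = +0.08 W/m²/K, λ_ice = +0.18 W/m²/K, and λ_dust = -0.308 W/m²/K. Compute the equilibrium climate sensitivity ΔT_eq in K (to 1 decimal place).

Net feedback parameter λ = (−3.9) + (+0.335) + (+0.556) + (+0.08) + (+0.18) + (-0.308) = -3.057 W/m²/K.
ΔT = −F/λ = −9.9/(-3.057) = 3.2 K.

3.2 K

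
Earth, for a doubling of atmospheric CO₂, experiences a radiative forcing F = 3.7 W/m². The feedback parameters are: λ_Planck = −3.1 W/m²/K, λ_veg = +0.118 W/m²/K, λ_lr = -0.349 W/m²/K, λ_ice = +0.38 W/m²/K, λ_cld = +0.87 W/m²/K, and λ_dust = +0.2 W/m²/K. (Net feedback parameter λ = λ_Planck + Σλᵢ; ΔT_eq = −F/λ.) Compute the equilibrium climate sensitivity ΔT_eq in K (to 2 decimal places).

1.97 K

Net feedback parameter λ = (−3.1) + (+0.118) + (-0.349) + (+0.38) + (+0.87) + (+0.2) = -1.881 W/m²/K.
ΔT = −F/λ = −3.7/(-1.881) = 1.97 K.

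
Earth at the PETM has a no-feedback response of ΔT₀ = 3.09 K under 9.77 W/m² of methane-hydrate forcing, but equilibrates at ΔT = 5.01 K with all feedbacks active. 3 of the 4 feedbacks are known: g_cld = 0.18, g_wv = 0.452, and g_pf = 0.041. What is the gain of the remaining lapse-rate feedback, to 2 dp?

-0.29

Amplification A = ΔT/ΔT₀ = 5.01/3.09 = 1.621.
Total gain g = 1 − 1/A = 1 − 1/1.621 = 0.3831.
Known gains sum to 0.18 + 0.452 + 0.041 = 0.673.
g_lr = 0.3831 − 0.673 = -0.29.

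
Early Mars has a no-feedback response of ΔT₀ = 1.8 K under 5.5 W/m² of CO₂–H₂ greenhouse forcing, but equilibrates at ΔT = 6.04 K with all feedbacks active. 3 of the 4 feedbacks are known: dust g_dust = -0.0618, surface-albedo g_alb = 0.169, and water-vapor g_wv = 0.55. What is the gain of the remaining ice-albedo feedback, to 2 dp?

0.04

Amplification A = ΔT/ΔT₀ = 6.04/1.8 = 3.356.
Total gain g = 1 − 1/A = 1 − 1/3.356 = 0.702.
Known gains sum to -0.0618 + 0.169 + 0.55 = 0.6572.
g_ice = 0.702 − 0.6572 = 0.04.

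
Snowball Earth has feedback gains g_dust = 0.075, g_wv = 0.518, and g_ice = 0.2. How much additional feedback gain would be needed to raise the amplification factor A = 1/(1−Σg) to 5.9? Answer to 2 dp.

Current total gain = 0.793.
Target gain for A = 5.9: g* = 1 − 1/5.9 = 0.8305.
Additional gain needed = 0.8305 − 0.793 = 0.04.

0.04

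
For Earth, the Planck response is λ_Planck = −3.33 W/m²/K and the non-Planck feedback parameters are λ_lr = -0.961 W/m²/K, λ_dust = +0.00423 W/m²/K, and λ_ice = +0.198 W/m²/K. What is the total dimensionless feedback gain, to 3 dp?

Convert to gains: g_lr = -0.961/3.33 = -0.2886; g_dust = 0.00423/3.33 = 0.00127; g_ice = 0.198/3.33 = 0.05946.
Total gain g = -0.22787.

-0.228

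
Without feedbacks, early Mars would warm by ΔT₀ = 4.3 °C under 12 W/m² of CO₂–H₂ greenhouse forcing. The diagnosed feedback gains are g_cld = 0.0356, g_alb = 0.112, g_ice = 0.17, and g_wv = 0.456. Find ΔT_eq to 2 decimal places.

Total gain g = 0.0356 + 0.112 + 0.17 + 0.456 = 0.7736.
Amplification A = 1/(1 − 0.7736) = 4.417.
ΔT = 4.3 × 4.417 = 18.99 °C.

18.99 °C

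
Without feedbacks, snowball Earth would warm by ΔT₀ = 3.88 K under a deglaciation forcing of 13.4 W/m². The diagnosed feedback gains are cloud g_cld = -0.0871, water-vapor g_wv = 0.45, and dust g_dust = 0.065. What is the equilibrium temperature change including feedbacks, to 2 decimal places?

Total gain g = -0.0871 + 0.45 + 0.065 = 0.4279.
Amplification A = 1/(1 − 0.4279) = 1.748.
ΔT = 3.88 × 1.748 = 6.78 K.

6.78 K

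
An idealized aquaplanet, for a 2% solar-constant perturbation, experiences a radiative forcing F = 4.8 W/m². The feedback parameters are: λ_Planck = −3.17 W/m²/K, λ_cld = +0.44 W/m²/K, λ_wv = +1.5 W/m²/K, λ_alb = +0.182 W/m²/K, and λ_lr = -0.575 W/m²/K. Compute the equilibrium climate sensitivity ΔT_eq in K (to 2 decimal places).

2.96 K

Net feedback parameter λ = (−3.17) + (+0.44) + (+1.5) + (+0.182) + (-0.575) = -1.623 W/m²/K.
ΔT = −F/λ = −4.8/(-1.623) = 2.96 K.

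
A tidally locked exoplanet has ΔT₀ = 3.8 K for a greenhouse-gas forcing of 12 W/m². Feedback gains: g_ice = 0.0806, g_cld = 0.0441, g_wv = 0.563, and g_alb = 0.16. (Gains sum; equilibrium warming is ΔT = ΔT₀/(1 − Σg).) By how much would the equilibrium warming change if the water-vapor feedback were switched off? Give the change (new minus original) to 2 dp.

Original: g = 0.8477, ΔT = 3.8/(1−0.8477) = 24.9508 K.
Without water-vapor: g' = 0.2847, ΔT' = 3.8/(1−0.2847) = 5.3125 K.
Change = 5.3125 − 24.9508 = -19.64 K.

-19.64 K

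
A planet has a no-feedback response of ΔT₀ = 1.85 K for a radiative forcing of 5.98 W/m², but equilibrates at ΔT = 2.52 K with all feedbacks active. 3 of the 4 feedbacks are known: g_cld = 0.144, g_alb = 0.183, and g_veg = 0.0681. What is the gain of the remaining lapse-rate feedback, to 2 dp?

-0.13

Amplification A = ΔT/ΔT₀ = 2.52/1.85 = 1.362.
Total gain g = 1 − 1/A = 1 − 1/1.362 = 0.2658.
Known gains sum to 0.144 + 0.183 + 0.0681 = 0.3951.
g_lr = 0.2658 − 0.3951 = -0.13.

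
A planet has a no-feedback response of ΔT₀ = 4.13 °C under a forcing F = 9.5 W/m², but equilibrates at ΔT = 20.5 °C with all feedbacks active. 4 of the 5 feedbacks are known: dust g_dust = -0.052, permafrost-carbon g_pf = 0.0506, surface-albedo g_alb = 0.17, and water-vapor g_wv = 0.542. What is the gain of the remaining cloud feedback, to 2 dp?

Amplification A = ΔT/ΔT₀ = 20.5/4.13 = 4.964.
Total gain g = 1 − 1/A = 1 − 1/4.964 = 0.7985.
Known gains sum to -0.052 + 0.0506 + 0.17 + 0.542 = 0.7106.
g_cld = 0.7985 − 0.7106 = 0.09.

0.09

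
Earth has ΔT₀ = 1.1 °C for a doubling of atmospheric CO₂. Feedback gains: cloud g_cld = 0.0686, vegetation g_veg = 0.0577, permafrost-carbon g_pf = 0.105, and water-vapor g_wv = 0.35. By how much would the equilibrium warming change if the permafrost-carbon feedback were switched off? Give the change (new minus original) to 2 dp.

Original: g = 0.5813, ΔT = 1.1/(1−0.5813) = 2.6272 °C.
Without permafrost-carbon: g' = 0.4763, ΔT' = 1.1/(1−0.4763) = 2.1004 °C.
Change = 2.1004 − 2.6272 = -0.53 °C.

-0.53 °C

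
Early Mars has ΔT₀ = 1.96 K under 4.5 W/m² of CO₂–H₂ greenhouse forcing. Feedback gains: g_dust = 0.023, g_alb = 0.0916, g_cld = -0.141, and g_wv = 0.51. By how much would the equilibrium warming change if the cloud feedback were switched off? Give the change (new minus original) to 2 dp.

1.43 K

Original: g = 0.4836, ΔT = 1.96/(1−0.4836) = 3.7955 K.
Without cloud: g' = 0.6246, ΔT' = 1.96/(1−0.6246) = 5.2211 K.
Change = 5.2211 − 3.7955 = 1.43 K.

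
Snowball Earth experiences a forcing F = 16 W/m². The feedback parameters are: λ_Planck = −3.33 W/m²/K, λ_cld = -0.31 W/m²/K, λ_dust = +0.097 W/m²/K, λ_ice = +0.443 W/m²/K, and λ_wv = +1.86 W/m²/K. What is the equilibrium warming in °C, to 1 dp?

12.9 °C

Net feedback parameter λ = (−3.33) + (-0.31) + (+0.097) + (+0.443) + (+1.86) = -1.24 W/m²/K.
ΔT = −F/λ = −16/(-1.24) = 12.9 °C.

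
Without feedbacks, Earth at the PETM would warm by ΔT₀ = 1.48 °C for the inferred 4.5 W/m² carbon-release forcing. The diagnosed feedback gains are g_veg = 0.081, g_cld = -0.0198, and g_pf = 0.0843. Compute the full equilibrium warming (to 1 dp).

Total gain g = 0.081 − 0.0198 + 0.0843 = 0.1455.
Amplification A = 1/(1 − 0.1455) = 1.17.
ΔT = 1.48 × 1.17 = 1.7 °C.

1.7 °C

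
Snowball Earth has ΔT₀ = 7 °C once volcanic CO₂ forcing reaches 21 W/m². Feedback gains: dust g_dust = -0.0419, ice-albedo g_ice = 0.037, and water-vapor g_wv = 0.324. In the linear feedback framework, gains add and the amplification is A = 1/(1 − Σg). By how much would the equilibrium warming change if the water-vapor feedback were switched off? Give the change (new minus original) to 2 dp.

-3.31 °C

Original: g = 0.3191, ΔT = 7/(1−0.3191) = 10.2805 °C.
Without water-vapor: g' = -0.0049, ΔT' = 7/(1+0.0049) = 6.9659 °C.
Change = 6.9659 − 10.2805 = -3.31 °C.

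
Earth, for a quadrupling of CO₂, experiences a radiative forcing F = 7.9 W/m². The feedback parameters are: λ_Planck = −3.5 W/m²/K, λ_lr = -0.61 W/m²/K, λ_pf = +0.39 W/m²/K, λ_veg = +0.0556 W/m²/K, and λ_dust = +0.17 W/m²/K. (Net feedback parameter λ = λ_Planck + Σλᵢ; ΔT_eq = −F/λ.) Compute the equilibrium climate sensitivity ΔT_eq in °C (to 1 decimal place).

2.3 °C

Net feedback parameter λ = (−3.5) + (-0.61) + (+0.39) + (+0.0556) + (+0.17) = -3.4944 W/m²/K.
ΔT = −F/λ = −7.9/(-3.4944) = 2.3 °C.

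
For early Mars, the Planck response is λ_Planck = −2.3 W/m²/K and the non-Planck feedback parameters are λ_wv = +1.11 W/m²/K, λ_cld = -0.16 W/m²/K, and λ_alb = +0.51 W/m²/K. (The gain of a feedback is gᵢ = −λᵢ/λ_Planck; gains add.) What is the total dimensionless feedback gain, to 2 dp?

0.63

Convert to gains: g_wv = 1.11/2.3 = 0.4826; g_cld = -0.16/2.3 = -0.06957; g_alb = 0.51/2.3 = 0.2217.
Total gain g = 0.63473.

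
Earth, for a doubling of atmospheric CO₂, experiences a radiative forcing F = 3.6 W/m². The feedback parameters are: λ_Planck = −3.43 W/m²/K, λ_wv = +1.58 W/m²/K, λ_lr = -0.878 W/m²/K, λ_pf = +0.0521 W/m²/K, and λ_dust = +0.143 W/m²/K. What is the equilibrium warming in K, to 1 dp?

Net feedback parameter λ = (−3.43) + (+1.58) + (-0.878) + (+0.0521) + (+0.143) = -2.5329 W/m²/K.
ΔT = −F/λ = −3.6/(-2.5329) = 1.4 K.

1.4 K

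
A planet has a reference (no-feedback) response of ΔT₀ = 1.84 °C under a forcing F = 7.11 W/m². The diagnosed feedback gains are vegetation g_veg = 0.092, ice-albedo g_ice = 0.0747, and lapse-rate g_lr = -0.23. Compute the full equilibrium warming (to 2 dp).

Total gain g = 0.092 + 0.0747 − 0.23 = -0.0633.
Amplification A = 1/(1 + 0.0633) = 0.9405.
ΔT = 1.84 × 0.9405 = 1.73 °C.

1.73 °C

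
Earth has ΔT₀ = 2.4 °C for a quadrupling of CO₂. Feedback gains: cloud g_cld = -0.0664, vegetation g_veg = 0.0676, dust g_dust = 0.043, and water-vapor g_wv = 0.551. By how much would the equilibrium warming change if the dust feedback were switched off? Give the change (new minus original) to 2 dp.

-0.57 °C

Original: g = 0.5952, ΔT = 2.4/(1−0.5952) = 5.9289 °C.
Without dust: g' = 0.5522, ΔT' = 2.4/(1−0.5522) = 5.3595 °C.
Change = 5.3595 − 5.9289 = -0.57 °C.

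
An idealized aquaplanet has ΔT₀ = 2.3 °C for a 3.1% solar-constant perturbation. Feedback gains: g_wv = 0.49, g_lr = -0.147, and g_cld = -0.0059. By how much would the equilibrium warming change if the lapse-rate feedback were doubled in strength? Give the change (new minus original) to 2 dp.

-0.63 °C

Original: g = 0.3371, ΔT = 2.3/(1−0.3371) = 3.4696 °C.
With doubled lapse-rate: g' = 0.1901, ΔT' = 2.3/(1−0.1901) = 2.8399 °C.
Change = 2.8399 − 3.4696 = -0.63 °C.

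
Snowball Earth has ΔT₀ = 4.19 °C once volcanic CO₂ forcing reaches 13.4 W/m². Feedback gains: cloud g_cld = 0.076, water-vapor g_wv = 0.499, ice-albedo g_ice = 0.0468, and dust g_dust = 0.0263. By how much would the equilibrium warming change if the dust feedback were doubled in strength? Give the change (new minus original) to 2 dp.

0.96 °C

Original: g = 0.6481, ΔT = 4.19/(1−0.6481) = 11.9068 °C.
With doubled dust: g' = 0.6744, ΔT' = 4.19/(1−0.6744) = 12.8686 °C.
Change = 12.8686 − 11.9068 = 0.96 °C.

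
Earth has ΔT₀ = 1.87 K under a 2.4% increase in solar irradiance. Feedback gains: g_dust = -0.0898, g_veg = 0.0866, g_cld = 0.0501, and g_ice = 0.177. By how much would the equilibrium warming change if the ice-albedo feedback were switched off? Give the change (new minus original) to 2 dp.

-0.45 K

Original: g = 0.2239, ΔT = 1.87/(1−0.2239) = 2.4095 K.
Without ice-albedo: g' = 0.0469, ΔT' = 1.87/(1−0.0469) = 1.9620 K.
Change = 1.9620 − 2.4095 = -0.45 K.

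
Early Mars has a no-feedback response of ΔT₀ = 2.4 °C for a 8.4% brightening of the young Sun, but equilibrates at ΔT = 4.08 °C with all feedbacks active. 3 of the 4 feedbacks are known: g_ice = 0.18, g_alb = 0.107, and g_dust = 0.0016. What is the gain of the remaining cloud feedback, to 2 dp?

Amplification A = ΔT/ΔT₀ = 4.08/2.4 = 1.7.
Total gain g = 1 − 1/A = 1 − 1/1.7 = 0.4118.
Known gains sum to 0.18 + 0.107 + 0.0016 = 0.2886.
g_cld = 0.4118 − 0.2886 = 0.12.

0.12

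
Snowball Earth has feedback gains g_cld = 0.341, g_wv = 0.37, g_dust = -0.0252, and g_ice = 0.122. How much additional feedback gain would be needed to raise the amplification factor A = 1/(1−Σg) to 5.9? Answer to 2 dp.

0.02

Current total gain = 0.8078.
Target gain for A = 5.9: g* = 1 − 1/5.9 = 0.8305.
Additional gain needed = 0.8305 − 0.8078 = 0.02.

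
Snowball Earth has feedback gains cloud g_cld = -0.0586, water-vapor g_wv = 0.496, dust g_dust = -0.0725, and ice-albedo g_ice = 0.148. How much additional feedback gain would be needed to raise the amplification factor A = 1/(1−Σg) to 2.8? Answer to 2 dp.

Current total gain = 0.5129.
Target gain for A = 2.8: g* = 1 − 1/2.8 = 0.6429.
Additional gain needed = 0.6429 − 0.5129 = 0.13.

0.13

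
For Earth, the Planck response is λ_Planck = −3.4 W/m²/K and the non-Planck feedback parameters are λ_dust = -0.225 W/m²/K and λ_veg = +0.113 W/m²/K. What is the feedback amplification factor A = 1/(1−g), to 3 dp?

Convert to gains: g_dust = -0.225/3.4 = -0.06618; g_veg = 0.113/3.4 = 0.03324.
Total gain g = -0.03294.
A = 1/(1 + 0.03294) = 0.968.

0.968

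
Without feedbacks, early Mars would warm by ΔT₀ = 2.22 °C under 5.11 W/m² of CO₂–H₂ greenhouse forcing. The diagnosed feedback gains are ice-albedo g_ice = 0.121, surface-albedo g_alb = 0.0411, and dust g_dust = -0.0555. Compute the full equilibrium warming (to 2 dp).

Total gain g = 0.121 + 0.0411 − 0.0555 = 0.1066.
Amplification A = 1/(1 − 0.1066) = 1.119.
ΔT = 2.22 × 1.119 = 2.48 °C.

2.48 °C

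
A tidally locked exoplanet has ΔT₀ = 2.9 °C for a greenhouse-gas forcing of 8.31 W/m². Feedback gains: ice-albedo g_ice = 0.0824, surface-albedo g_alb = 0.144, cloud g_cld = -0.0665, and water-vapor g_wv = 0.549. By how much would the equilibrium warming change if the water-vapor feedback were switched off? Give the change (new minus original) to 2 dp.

Original: g = 0.7089, ΔT = 2.9/(1−0.7089) = 9.9622 °C.
Without water-vapor: g' = 0.1599, ΔT' = 2.9/(1−0.1599) = 3.4520 °C.
Change = 3.4520 − 9.9622 = -6.51 °C.

-6.51 °C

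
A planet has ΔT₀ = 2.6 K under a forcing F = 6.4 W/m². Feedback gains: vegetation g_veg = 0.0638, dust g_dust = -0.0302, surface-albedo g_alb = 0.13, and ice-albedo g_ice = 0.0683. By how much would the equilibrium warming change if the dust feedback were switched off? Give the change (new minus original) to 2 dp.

0.14 K

Original: g = 0.2319, ΔT = 2.6/(1−0.2319) = 3.3850 K.
Without dust: g' = 0.2621, ΔT' = 2.6/(1−0.2621) = 3.5235 K.
Change = 3.5235 − 3.3850 = 0.14 K.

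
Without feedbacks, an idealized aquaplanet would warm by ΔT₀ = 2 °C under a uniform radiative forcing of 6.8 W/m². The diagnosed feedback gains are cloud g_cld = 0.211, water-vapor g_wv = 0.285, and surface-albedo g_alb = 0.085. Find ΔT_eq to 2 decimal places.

4.77 °C

Total gain g = 0.211 + 0.285 + 0.085 = 0.581.
Amplification A = 1/(1 − 0.581) = 2.387.
ΔT = 2 × 2.387 = 4.77 °C.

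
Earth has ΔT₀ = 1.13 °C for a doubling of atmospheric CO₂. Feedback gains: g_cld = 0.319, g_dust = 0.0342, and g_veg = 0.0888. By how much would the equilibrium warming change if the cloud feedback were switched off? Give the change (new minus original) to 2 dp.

-0.74 °C

Original: g = 0.442, ΔT = 1.13/(1−0.442) = 2.0251 °C.
Without cloud: g' = 0.123, ΔT' = 1.13/(1−0.123) = 1.2885 °C.
Change = 1.2885 − 2.0251 = -0.74 °C.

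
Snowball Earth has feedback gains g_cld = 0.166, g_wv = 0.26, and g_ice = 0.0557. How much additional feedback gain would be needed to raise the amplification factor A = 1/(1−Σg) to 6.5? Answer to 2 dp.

0.36

Current total gain = 0.4817.
Target gain for A = 6.5: g* = 1 − 1/6.5 = 0.8462.
Additional gain needed = 0.8462 − 0.4817 = 0.36.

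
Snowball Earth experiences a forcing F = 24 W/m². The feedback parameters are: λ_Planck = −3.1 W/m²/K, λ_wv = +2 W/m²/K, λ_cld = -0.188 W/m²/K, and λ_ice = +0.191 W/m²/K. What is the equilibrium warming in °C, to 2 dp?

21.88 °C

Net feedback parameter λ = (−3.1) + (+2) + (-0.188) + (+0.191) = -1.097 W/m²/K.
ΔT = −F/λ = −24/(-1.097) = 21.88 °C.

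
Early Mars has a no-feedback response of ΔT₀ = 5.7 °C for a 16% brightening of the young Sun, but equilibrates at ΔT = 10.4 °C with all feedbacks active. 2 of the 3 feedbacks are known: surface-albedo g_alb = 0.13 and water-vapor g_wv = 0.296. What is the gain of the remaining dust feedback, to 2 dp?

Amplification A = ΔT/ΔT₀ = 10.4/5.7 = 1.825.
Total gain g = 1 − 1/A = 1 − 1/1.825 = 0.4521.
Known gains sum to 0.13 + 0.296 = 0.426.
g_dust = 0.4521 − 0.426 = 0.03.

0.03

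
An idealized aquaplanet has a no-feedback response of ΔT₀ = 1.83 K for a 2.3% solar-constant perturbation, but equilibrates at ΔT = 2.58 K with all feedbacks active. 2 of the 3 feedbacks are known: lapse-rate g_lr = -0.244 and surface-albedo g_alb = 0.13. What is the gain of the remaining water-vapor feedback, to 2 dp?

Amplification A = ΔT/ΔT₀ = 2.58/1.83 = 1.41.
Total gain g = 1 − 1/A = 1 − 1/1.41 = 0.2908.
Known gains sum to -0.244 + 0.13 = -0.114.
g_wv = 0.2908 + 0.114 = 0.40.

0.40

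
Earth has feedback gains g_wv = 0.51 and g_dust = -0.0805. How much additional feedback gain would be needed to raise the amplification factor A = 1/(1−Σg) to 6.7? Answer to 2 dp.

0.42

Current total gain = 0.4295.
Target gain for A = 6.7: g* = 1 − 1/6.7 = 0.8507.
Additional gain needed = 0.8507 − 0.4295 = 0.42.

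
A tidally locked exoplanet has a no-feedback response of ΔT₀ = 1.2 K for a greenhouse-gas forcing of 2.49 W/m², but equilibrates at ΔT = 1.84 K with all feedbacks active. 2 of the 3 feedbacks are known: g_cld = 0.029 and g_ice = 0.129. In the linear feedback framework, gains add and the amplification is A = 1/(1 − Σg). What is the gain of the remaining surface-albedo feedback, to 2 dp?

Amplification A = ΔT/ΔT₀ = 1.84/1.2 = 1.533.
Total gain g = 1 − 1/A = 1 − 1/1.533 = 0.3477.
Known gains sum to 0.029 + 0.129 = 0.158.
g_alb = 0.3477 − 0.158 = 0.19.

0.19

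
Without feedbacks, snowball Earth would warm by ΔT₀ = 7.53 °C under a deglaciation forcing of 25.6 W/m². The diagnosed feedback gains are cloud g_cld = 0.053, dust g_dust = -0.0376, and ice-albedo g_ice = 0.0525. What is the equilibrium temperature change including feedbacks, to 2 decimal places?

Total gain g = 0.053 − 0.0376 + 0.0525 = 0.0679.
Amplification A = 1/(1 − 0.0679) = 1.073.
ΔT = 7.53 × 1.073 = 8.08 °C.

8.08 °C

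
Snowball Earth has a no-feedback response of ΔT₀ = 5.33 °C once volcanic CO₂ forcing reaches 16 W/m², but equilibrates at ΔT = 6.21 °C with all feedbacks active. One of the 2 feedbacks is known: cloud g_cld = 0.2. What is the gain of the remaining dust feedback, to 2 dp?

Amplification A = ΔT/ΔT₀ = 6.21/5.33 = 1.165.
Total gain g = 1 − 1/A = 1 − 1/1.165 = 0.1416.
The known gain is 0.2.
g_dust = 0.1416 − 0.2 = -0.06.

-0.06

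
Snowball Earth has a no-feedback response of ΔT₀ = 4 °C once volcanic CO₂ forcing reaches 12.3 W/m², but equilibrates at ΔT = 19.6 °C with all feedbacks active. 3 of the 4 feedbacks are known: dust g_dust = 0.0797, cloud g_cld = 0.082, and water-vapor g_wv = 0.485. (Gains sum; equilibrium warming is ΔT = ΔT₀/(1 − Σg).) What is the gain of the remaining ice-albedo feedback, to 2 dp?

0.15

Amplification A = ΔT/ΔT₀ = 19.6/4 = 4.9.
Total gain g = 1 − 1/A = 1 − 1/4.9 = 0.7959.
Known gains sum to 0.0797 + 0.082 + 0.485 = 0.6467.
g_ice = 0.7959 − 0.6467 = 0.15.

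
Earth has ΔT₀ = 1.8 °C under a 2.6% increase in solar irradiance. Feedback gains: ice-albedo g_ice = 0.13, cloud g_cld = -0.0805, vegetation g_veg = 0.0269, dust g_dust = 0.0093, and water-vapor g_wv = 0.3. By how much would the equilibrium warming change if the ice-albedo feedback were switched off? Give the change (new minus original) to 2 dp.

-0.51 °C

Original: g = 0.3857, ΔT = 1.8/(1−0.3857) = 2.9302 °C.
Without ice-albedo: g' = 0.2557, ΔT' = 1.8/(1−0.2557) = 2.4184 °C.
Change = 2.4184 − 2.9302 = -0.51 °C.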